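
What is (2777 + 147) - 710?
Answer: 2214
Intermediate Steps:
(2777 + 147) - 710 = 2924 - 710 = 2214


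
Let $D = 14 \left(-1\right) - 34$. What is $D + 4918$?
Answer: $4870$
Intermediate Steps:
$D = -48$ ($D = -14 - 34 = -48$)
$D + 4918 = -48 + 4918 = 4870$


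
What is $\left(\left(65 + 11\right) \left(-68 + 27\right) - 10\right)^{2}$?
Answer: $9771876$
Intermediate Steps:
$\left(\left(65 + 11\right) \left(-68 + 27\right) - 10\right)^{2} = \left(76 \left(-41\right) - 10\right)^{2} = \left(-3116 - 10\right)^{2} = \left(-3126\right)^{2} = 9771876$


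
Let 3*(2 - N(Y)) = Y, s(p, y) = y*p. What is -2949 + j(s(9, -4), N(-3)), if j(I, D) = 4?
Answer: -2945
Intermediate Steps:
s(p, y) = p*y
N(Y) = 2 - Y/3
-2949 + j(s(9, -4), N(-3)) = -2949 + 4 = -2945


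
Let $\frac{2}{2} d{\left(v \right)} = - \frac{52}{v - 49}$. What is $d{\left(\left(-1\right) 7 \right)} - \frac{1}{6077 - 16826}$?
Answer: $\frac{139751}{150486} \approx 0.92866$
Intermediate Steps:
$d{\left(v \right)} = - \frac{52}{-49 + v}$ ($d{\left(v \right)} = - \frac{52}{v - 49} = - \frac{52}{-49 + v}$)
$d{\left(\left(-1\right) 7 \right)} - \frac{1}{6077 - 16826} = - \frac{52}{-49 - 7} - \frac{1}{6077 - 16826} = - \frac{52}{-49 - 7} - \frac{1}{-10749} = - \frac{52}{-56} - - \frac{1}{10749} = \left(-52\right) \left(- \frac{1}{56}\right) + \frac{1}{10749} = \frac{13}{14} + \frac{1}{10749} = \frac{139751}{150486}$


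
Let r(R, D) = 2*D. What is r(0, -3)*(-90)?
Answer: 540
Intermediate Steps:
r(0, -3)*(-90) = (2*(-3))*(-90) = -6*(-90) = 540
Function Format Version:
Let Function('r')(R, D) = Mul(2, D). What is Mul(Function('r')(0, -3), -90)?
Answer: 540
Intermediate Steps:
Mul(Function('r')(0, -3), -90) = Mul(Mul(2, -3), -90) = Mul(-6, -90) = 540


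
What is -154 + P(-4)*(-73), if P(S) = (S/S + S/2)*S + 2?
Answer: -592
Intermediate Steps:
P(S) = 2 + S*(1 + S/2) (P(S) = (1 + S*(1/2))*S + 2 = (1 + S/2)*S + 2 = S*(1 + S/2) + 2 = 2 + S*(1 + S/2))
-154 + P(-4)*(-73) = -154 + (2 - 4 + (1/2)*(-4)**2)*(-73) = -154 + (2 - 4 + (1/2)*16)*(-73) = -154 + (2 - 4 + 8)*(-73) = -154 + 6*(-73) = -154 - 438 = -592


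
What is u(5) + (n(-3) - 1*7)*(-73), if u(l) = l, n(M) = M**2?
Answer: -141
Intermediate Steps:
u(5) + (n(-3) - 1*7)*(-73) = 5 + ((-3)**2 - 1*7)*(-73) = 5 + (9 - 7)*(-73) = 5 + 2*(-73) = 5 - 146 = -141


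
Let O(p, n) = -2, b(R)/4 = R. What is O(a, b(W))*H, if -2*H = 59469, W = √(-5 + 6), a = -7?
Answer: 59469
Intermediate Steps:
W = 1 (W = √1 = 1)
H = -59469/2 (H = -½*59469 = -59469/2 ≈ -29735.)
b(R) = 4*R
O(a, b(W))*H = -2*(-59469/2) = 59469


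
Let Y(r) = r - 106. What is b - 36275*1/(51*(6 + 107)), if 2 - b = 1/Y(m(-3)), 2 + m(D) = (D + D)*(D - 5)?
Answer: -164353/38420 ≈ -4.2778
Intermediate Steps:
m(D) = -2 + 2*D*(-5 + D) (m(D) = -2 + (D + D)*(D - 5) = -2 + (2*D)*(-5 + D) = -2 + 2*D*(-5 + D))
Y(r) = -106 + r
b = 121/60 (b = 2 - 1/(-106 + (-2 - 10*(-3) + 2*(-3)²)) = 2 - 1/(-106 + (-2 + 30 + 2*9)) = 2 - 1/(-106 + (-2 + 30 + 18)) = 2 - 1/(-106 + 46) = 2 - 1/(-60) = 2 - 1*(-1/60) = 2 + 1/60 = 121/60 ≈ 2.0167)
b - 36275*1/(51*(6 + 107)) = 121/60 - 36275*1/(51*(6 + 107)) = 121/60 - 36275/(51*113) = 121/60 - 36275/5763 = -164353/38420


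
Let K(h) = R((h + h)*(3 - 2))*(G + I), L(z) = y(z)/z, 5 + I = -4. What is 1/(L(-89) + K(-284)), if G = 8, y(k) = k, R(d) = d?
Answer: 1/569 ≈ 0.0017575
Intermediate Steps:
I = -9 (I = -5 - 4 = -9)
L(z) = 1 (L(z) = z/z = 1)
K(h) = -2*h (K(h) = ((h + h)*(3 - 2))*(8 - 9) = ((2*h)*1)*(-1) = (2*h)*(-1) = -2*h)
1/(L(-89) + K(-284)) = 1/(1 - 2*(-284)) = 1/(1 + 568) = 1/569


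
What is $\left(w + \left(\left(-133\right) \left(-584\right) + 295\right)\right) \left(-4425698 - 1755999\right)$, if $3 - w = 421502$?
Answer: $2123610733804$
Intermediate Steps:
$w = -421499$ ($w = 3 - 421502 = -421499$)
$\left(w + \left(\left(-133\right) \left(-584\right) + 295\right)\right) \left(-4425698 - 1755999\right) = \left(-421499 + \left(\left(-133\right) \left(-584\right) + 295\right)\right) \left(-4425698 - 1755999\right) = \left(-421499 + \left(77672 + 295\right)\right) \left(-6181697\right) = \left(-421499 + 77967\right) \left(-6181697\right) = \left(-343532\right) \left(-6181697\right) = 2123610733804$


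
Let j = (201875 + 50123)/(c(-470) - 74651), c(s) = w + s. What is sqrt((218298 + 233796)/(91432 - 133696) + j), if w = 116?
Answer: I*sqrt(980936975087184885)/264167610 ≈ 3.7492*I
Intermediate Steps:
c(s) = 116 + s
j = -251998/75005 (j = (201875 + 50123)/((116 - 470) - 74651) = 251998/(-354 - 74651) = 251998/(-75005) = 251998*(-1/75005) = -251998/75005 ≈ -3.3597)
sqrt((218298 + 233796)/(91432 - 133696) + j) = sqrt((218298 + 233796)/(91432 - 133696) - 251998/75005) = sqrt(452094/(-42264) - 251998/75005) = sqrt(452094*(-1/42264) - 251998/75005) = sqrt(-75349/7044 - 251998/75005) = sqrt(-7426625657/528335220) = I*sqrt(980936975087184885)/264167610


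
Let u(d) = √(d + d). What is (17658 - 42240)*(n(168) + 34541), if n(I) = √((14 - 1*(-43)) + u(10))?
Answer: -849086862 - 24582*√(57 + 2*√5) ≈ -8.4928e+8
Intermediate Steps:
u(d) = √2*√d (u(d) = √(2*d) = √2*√d)
n(I) = √(57 + 2*√5) (n(I) = √((14 - 1*(-43)) + √2*√10) = √((14 + 43) + 2*√5) = √(57 + 2*√5))
(17658 - 42240)*(n(168) + 34541) = (17658 - 42240)*(√(57 + 2*√5) + 34541) = -24582*(34541 + √(57 + 2*√5)) = -849086862 - 24582*√(57 + 2*√5)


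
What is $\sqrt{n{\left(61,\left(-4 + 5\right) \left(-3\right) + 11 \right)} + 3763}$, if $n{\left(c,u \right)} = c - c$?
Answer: $\sqrt{3763} \approx 61.343$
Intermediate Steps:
$n{\left(c,u \right)} = 0$
$\sqrt{n{\left(61,\left(-4 + 5\right) \left(-3\right) + 11 \right)} + 3763} = \sqrt{0 + 3763} = \sqrt{3763}$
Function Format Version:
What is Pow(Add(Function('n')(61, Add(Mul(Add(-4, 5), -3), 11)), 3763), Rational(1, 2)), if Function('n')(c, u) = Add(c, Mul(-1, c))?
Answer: Pow(3763, Rational(1, 2)) ≈ 61.343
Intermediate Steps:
Function('n')(c, u) = 0
Pow(Add(Function('n')(61, Add(Mul(Add(-4, 5), -3), 11)), 3763), Rational(1, 2)) = Pow(Add(0, 3763), Rational(1, 2)) = Pow(3763, Rational(1, 2))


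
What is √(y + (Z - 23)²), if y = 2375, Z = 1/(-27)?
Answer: √2118259/27 ≈ 53.905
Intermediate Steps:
Z = -1/27 ≈ -0.037037
√(y + (Z - 23)²) = √(2375 + (-1/27 - 23)²) = √(2375 + (-622/27)²) = √(2375 + 386884/729) = √(2118259/729) = √2118259/27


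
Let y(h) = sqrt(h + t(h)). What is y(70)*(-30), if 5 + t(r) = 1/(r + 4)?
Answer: -15*sqrt(356014)/37 ≈ -241.89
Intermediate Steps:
t(r) = -5 + 1/(4 + r) (t(r) = -5 + 1/(r + 4) = -5 + 1/(4 + r))
y(h) = sqrt(h + (-19 - 5*h)/(4 + h))
y(70)*(-30) = sqrt((-19 + 70**2 - 1*70)/(4 + 70))*(-30) = sqrt((-19 + 4900 - 70)/74)*(-30) = sqrt((1/74)*4811)*(-30) = sqrt(4811/74)*(-30) = (sqrt(356014)/74)*(-30) = -15*sqrt(356014)/37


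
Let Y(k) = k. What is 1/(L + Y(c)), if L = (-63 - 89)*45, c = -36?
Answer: -1/6876 ≈ -0.00014543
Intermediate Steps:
L = -6840 (L = -152*45 = -6840)
1/(L + Y(c)) = 1/(-6840 - 36) = 1/(-6876) = -1/6876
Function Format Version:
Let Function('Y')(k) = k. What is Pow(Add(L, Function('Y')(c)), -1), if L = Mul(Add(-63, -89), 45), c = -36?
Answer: Rational(-1, 6876) ≈ -0.00014543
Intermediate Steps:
L = -6840 (L = Mul(-152, 45) = -6840)
Pow(Add(L, Function('Y')(c)), -1) = Pow(Add(-6840, -36), -1) = Pow(-6876, -1) = Rational(-1, 6876)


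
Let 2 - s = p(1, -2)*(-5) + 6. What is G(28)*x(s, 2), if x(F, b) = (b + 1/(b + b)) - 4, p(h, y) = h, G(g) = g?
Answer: -49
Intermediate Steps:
s = 1 (s = 2 - (1*(-5) + 6) = 2 - (-5 + 6) = 2 - 1*1 = 2 - 1 = 1)
x(F, b) = -4 + b + 1/(2*b) (x(F, b) = (b + 1/(2*b)) - 4 = -4 + b + 1/(2*b))
G(28)*x(s, 2) = 28*(-4 + 2 + (½)/2) = 28*(-4 + 2 + (½)*(½)) = 28*(-4 + 2 + ¼) = 28*(-7/4) = -49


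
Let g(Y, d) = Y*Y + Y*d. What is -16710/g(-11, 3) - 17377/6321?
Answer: -53576543/278124 ≈ -192.64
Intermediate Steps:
g(Y, d) = Y² + Y*d
-16710/g(-11, 3) - 17377/6321 = -16710*(-1/(11*(-11 + 3))) - 17377/6321 = -16710/((-11*(-8))) - 17377*1/6321 = -16710/88 - 17377/6321 = -16710*1/88 - 17377/6321 = -8355/44 - 17377/6321 = -53576543/278124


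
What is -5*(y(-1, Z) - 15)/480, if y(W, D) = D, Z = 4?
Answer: 11/96 ≈ 0.11458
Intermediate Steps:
-5*(y(-1, Z) - 15)/480 = -5*(4 - 15)/480 = -5*(-11)*(1/480) = 55*(1/480) = 11/96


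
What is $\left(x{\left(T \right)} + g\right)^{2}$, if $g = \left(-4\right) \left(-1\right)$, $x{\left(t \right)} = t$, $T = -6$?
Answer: $4$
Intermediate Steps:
$g = 4$
$\left(x{\left(T \right)} + g\right)^{2} = \left(-6 + 4\right)^{2} = \left(-2\right)^{2} = 4$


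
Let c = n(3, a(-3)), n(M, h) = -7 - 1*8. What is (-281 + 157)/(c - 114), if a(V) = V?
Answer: 124/129 ≈ 0.96124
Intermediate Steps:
n(M, h) = -15 (n(M, h) = -7 - 8 = -15)
c = -15
(-281 + 157)/(c - 114) = (-281 + 157)/(-15 - 114) = -124/(-129) = -124*(-1/129) = 124/129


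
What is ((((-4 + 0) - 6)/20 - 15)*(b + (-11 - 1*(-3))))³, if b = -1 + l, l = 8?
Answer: 29791/8 ≈ 3723.9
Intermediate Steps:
b = 7 (b = -1 + 8 = 7)
((((-4 + 0) - 6)/20 - 15)*(b + (-11 - 1*(-3))))³ = ((((-4 + 0) - 6)/20 - 15)*(7 + (-11 - 1*(-3))))³ = (((-4 - 6)*(1/20) - 15)*(7 + (-11 + 3)))³ = ((-10*1/20 - 15)*(7 - 8))³ = ((-½ - 15)*(-1))³ = (-31/2*(-1))³ = (31/2)³ = 29791/8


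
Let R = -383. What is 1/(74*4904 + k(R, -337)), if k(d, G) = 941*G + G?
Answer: 1/45442 ≈ 2.2006e-5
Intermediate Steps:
k(d, G) = 942*G
1/(74*4904 + k(R, -337)) = 1/(74*4904 + 942*(-337)) = 1/(362896 - 317454) = 1/45442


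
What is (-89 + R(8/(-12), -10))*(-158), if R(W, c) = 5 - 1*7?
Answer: 14378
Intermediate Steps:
R(W, c) = -2 (R(W, c) = 5 - 7 = -2)
(-89 + R(8/(-12), -10))*(-158) = (-89 - 2)*(-158) = -91*(-158) = 14378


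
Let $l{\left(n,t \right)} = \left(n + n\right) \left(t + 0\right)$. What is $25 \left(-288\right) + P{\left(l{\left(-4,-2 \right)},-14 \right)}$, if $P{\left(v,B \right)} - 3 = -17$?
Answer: $-7214$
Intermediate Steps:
$l{\left(n,t \right)} = 2 n t$
$P{\left(v,B \right)} = -14$ ($P{\left(v,B \right)} = 3 - 17 = -14$)
$25 \left(-288\right) + P{\left(l{\left(-4,-2 \right)},-14 \right)} = 25 \left(-288\right) - 14 = -7200 - 14 = -7214$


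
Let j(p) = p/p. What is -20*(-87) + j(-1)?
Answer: 1741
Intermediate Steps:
j(p) = 1
-20*(-87) + j(-1) = -20*(-87) + 1 = 1740 + 1 = 1741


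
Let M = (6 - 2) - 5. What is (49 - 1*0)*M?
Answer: -49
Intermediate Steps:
M = -1 (M = 4 - 5 = -1)
(49 - 1*0)*M = (49 - 1*0)*(-1) = (49 + 0)*(-1) = 49*(-1) = -49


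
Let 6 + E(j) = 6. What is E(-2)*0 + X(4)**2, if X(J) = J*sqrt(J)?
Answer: 64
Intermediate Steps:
E(j) = 0 (E(j) = -6 + 6 = 0)
X(J) = J**(3/2)
E(-2)*0 + X(4)**2 = 0*0 + (4**(3/2))**2 = 0 + 8**2 = 0 + 64 = 64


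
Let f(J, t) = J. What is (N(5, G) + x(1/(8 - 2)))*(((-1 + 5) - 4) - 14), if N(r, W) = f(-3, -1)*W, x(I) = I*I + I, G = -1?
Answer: -805/18 ≈ -44.722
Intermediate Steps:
x(I) = I + I**2 (x(I) = I**2 + I = I + I**2)
N(r, W) = -3*W
(N(5, G) + x(1/(8 - 2)))*(((-1 + 5) - 4) - 14) = (-3*(-1) + (1 + 1/(8 - 2))/(8 - 2))*(((-1 + 5) - 4) - 14) = (3 + (1 + 1/6)/6)*((4 - 4) - 14) = (3 + (1 + 1/6)/6)*(0 - 14) = (3 + (1/6)*(7/6))*(-14) = (3 + 7/36)*(-14) = (115/36)*(-14) = -805/18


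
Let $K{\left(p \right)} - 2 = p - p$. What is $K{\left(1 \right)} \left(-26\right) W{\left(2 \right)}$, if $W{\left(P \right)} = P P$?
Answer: $-208$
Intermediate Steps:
$K{\left(p \right)} = 2$ ($K{\left(p \right)} = 2 + \left(p - p\right) = 2 + 0 = 2$)
$W{\left(P \right)} = P^{2}$
$K{\left(1 \right)} \left(-26\right) W{\left(2 \right)} = 2 \left(-26\right) 2^{2} = \left(-52\right) 4 = -208$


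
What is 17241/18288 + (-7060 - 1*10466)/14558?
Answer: -11586835/44372784 ≈ -0.26112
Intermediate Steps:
17241/18288 + (-7060 - 1*10466)/14558 = 17241*(1/18288) + (-7060 - 10466)*(1/14558) = 5747/6096 - 17526*1/14558 = 5747/6096 - 8763/7279 = -11586835/44372784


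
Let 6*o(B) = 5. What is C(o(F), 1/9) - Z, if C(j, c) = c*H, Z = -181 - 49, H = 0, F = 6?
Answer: 230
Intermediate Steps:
Z = -230
o(B) = ⅚ (o(B) = (⅙)*5 = ⅚)
C(j, c) = 0 (C(j, c) = c*0 = 0)
C(o(F), 1/9) - Z = 0 - 1*(-230) = 0 + 230 = 230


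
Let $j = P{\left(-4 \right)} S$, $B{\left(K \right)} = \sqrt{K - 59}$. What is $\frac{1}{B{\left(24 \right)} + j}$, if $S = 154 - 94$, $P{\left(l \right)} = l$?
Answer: $- \frac{48}{11527} - \frac{i \sqrt{35}}{57635} \approx -0.0041641 - 0.00010265 i$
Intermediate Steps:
$S = 60$
$B{\left(K \right)} = \sqrt{-59 + K}$
$j = -240$ ($j = \left(-4\right) 60 = -240$)
$\frac{1}{B{\left(24 \right)} + j} = \frac{1}{\sqrt{-59 + 24} - 240} = \frac{1}{\sqrt{-35} - 240} = \frac{1}{i \sqrt{35} - 240} = \frac{1}{-240 + i \sqrt{35}}$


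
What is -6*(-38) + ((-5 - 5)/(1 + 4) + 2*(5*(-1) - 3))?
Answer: 210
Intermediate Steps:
-6*(-38) + ((-5 - 5)/(1 + 4) + 2*(5*(-1) - 3)) = 228 + (-10/5 + 2*(-5 - 3)) = 228 + (-10*1/5 + 2*(-8)) = 228 + (-2 - 16) = 228 - 18 = 210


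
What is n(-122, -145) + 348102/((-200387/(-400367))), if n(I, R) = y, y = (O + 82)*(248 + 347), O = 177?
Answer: 15477199279/18217 ≈ 8.4960e+5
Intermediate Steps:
y = 154105 (y = (177 + 82)*(248 + 347) = 259*595 = 154105)
n(I, R) = 154105
n(-122, -145) + 348102/((-200387/(-400367))) = 154105 + 348102/((-200387/(-400367))) = 154105 + 348102/((-200387*(-1/400367))) = 154105 + 348102/(18217/36397) = 154105 + 348102*(36397/18217) = 154105 + 12669868494/18217 = 15477199279/18217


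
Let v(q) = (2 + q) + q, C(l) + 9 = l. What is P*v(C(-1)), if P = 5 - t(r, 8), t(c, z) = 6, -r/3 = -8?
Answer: 18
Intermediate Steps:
r = 24 (r = -3*(-8) = 24)
C(l) = -9 + l
P = -1 (P = 5 - 1*6 = 5 - 6 = -1)
v(q) = 2 + 2*q
P*v(C(-1)) = -(2 + 2*(-9 - 1)) = -(2 + 2*(-10)) = -(2 - 20) = -1*(-18) = 18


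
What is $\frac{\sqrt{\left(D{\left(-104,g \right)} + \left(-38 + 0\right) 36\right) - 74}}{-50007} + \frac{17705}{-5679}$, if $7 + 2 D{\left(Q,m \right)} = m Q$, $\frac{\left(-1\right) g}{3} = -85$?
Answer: $- \frac{17705}{5679} - \frac{i \sqrt{58822}}{100014} \approx -3.1176 - 0.002425 i$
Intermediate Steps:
$g = 255$ ($g = \left(-3\right) \left(-85\right) = 255$)
$D{\left(Q,m \right)} = - \frac{7}{2} + \frac{Q m}{2}$ ($D{\left(Q,m \right)} = - \frac{7}{2} + \frac{m Q}{2} = - \frac{7}{2} + \frac{Q m}{2}$)
$\frac{\sqrt{\left(D{\left(-104,g \right)} + \left(-38 + 0\right) 36\right) - 74}}{-50007} + \frac{17705}{-5679} = \frac{\sqrt{\left(\left(- \frac{7}{2} + \frac{1}{2} \left(-104\right) 255\right) + \left(-38 + 0\right) 36\right) - 74}}{-50007} + \frac{17705}{-5679} = \sqrt{\left(\left(- \frac{7}{2} - 13260\right) - 1368\right) - 74} \left(- \frac{1}{50007}\right) + 17705 \left(- \frac{1}{5679}\right) = \sqrt{\left(- \frac{26527}{2} - 1368\right) - 74} \left(- \frac{1}{50007}\right) - \frac{17705}{5679} = \sqrt{- \frac{29263}{2} - 74} \left(- \frac{1}{50007}\right) - \frac{17705}{5679} = \sqrt{- \frac{29411}{2}} \left(- \frac{1}{50007}\right) - \frac{17705}{5679} = \frac{i \sqrt{58822}}{2} \left(- \frac{1}{50007}\right) - \frac{17705}{5679} = - \frac{i \sqrt{58822}}{100014} - \frac{17705}{5679} = - \frac{17705}{5679} - \frac{i \sqrt{58822}}{100014}$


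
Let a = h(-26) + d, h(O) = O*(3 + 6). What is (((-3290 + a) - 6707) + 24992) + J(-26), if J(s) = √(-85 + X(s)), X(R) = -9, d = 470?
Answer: 15231 + I*√94 ≈ 15231.0 + 9.6954*I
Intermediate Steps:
J(s) = I*√94 (J(s) = √(-85 - 9) = √(-94) = I*√94)
h(O) = 9*O (h(O) = O*9 = 9*O)
a = 236 (a = 9*(-26) + 470 = -234 + 470 = 236)
(((-3290 + a) - 6707) + 24992) + J(-26) = (((-3290 + 236) - 6707) + 24992) + I*√94 = ((-3054 - 6707) + 24992) + I*√94 = (-9761 + 24992) + I*√94 = 15231 + I*√94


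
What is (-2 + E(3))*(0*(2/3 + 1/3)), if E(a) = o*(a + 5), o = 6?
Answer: 0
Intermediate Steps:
E(a) = 30 + 6*a (E(a) = 6*(a + 5) = 6*(5 + a) = 30 + 6*a)
(-2 + E(3))*(0*(2/3 + 1/3)) = (-2 + (30 + 6*3))*(0*(2/3 + 1/3)) = (-2 + (30 + 18))*(0*(2*(1/3) + 1*(1/3))) = (-2 + 48)*(0*(2/3 + 1/3)) = 46*(0*1) = 46*0 = 0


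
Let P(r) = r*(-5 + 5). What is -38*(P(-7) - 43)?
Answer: 1634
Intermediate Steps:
P(r) = 0 (P(r) = r*0 = 0)
-38*(P(-7) - 43) = -38*(0 - 43) = -38*(-43) = 1634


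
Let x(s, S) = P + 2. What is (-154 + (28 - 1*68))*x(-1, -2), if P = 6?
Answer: -1552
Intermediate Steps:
x(s, S) = 8 (x(s, S) = 6 + 2 = 8)
(-154 + (28 - 1*68))*x(-1, -2) = (-154 + (28 - 1*68))*8 = (-154 + (28 - 68))*8 = (-154 - 40)*8 = -194*8 = -1552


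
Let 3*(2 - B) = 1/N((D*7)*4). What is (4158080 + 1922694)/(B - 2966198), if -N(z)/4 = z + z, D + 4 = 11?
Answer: -28603960896/13952985983 ≈ -2.0500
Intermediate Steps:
D = 7 (D = -4 + 11 = 7)
N(z) = -8*z (N(z) = -4*(z + z) = -8*z)
B = 9409/4704 (B = 2 - 1/(3*((-8*7*7*4))) = 2 - 1/(3*((-392*4))) = 2 - 1/(3*((-8*196))) = 2 - ⅓/(-1568) = 2 - ⅓*(-1/1568) = 2 + 1/4704 = 9409/4704 ≈ 2.0002)
(4158080 + 1922694)/(B - 2966198) = (4158080 + 1922694)/(9409/4704 - 2966198) = 6080774/(-13952985983/4704) = 6080774*(-4704/13952985983) = -28603960896/13952985983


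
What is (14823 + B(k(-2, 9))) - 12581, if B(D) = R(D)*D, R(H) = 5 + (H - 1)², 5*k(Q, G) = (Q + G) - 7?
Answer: 2242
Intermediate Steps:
k(Q, G) = -7/5 + G/5 + Q/5 (k(Q, G) = ((Q + G) - 7)/5 = ((G + Q) - 7)/5 = (-7 + G + Q)/5 = -7/5 + G/5 + Q/5)
R(H) = 5 + (-1 + H)²
B(D) = D*(5 + (-1 + D)²) (B(D) = (5 + (-1 + D)²)*D = D*(5 + (-1 + D)²))
(14823 + B(k(-2, 9))) - 12581 = (14823 + (-7/5 + (⅕)*9 + (⅕)*(-2))*(5 + (-1 + (-7/5 + (⅕)*9 + (⅕)*(-2)))²)) - 12581 = (14823 + (-7/5 + 9/5 - ⅖)*(5 + (-1 + (-7/5 + 9/5 - ⅖))²)) - 12581 = (14823 + 0*(5 + (-1 + 0)²)) - 12581 = (14823 + 0*(5 + (-1)²)) - 12581 = (14823 + 0*(5 + 1)) - 12581 = (14823 + 0*6) - 12581 = (14823 + 0) - 12581 = 14823 - 12581 = 2242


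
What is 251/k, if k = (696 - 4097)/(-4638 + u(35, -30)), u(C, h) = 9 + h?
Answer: 1169409/3401 ≈ 343.84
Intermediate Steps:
k = 3401/4659 (k = (696 - 4097)/(-4638 + (9 - 30)) = -3401/(-4638 - 21) = -3401/(-4659) = -3401*(-1/4659) = 3401/4659 ≈ 0.72999)
251/k = 251/(3401/4659) = 251*(4659/3401) = 1169409/3401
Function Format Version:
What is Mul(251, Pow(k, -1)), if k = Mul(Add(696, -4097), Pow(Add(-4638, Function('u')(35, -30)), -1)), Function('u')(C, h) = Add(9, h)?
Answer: Rational(1169409, 3401) ≈ 343.84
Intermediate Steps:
k = Rational(3401, 4659) (k = Mul(Add(696, -4097), Pow(Add(-4638, Add(9, -30)), -1)) = Mul(-3401, Pow(Add(-4638, -21), -1)) = Mul(-3401, Pow(-4659, -1)) = Mul(-3401, Rational(-1, 4659)) = Rational(3401, 4659) ≈ 0.72999)
Mul(251, Pow(k, -1)) = Mul(251, Pow(Rational(3401, 4659), -1)) = Mul(251, Rational(4659, 3401)) = Rational(1169409, 3401)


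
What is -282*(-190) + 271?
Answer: 53851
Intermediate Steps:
-282*(-190) + 271 = 53580 + 271 = 53851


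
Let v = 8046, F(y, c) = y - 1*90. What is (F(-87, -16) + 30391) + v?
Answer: 38260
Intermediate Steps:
F(y, c) = -90 + y (F(y, c) = y - 90 = -90 + y)
(F(-87, -16) + 30391) + v = ((-90 - 87) + 30391) + 8046 = (-177 + 30391) + 8046 = 30214 + 8046 = 38260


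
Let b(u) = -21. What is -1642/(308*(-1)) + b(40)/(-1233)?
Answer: 338509/63294 ≈ 5.3482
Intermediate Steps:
-1642/(308*(-1)) + b(40)/(-1233) = -1642/(308*(-1)) - 21/(-1233) = -1642/(-308) - 21*(-1/1233) = -1642*(-1/308) + 7/411 = 821/154 + 7/411 = 338509/63294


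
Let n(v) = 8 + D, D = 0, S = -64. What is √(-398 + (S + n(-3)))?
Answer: I*√454 ≈ 21.307*I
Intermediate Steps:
n(v) = 8 (n(v) = 8 + 0 = 8)
√(-398 + (S + n(-3))) = √(-398 + (-64 + 8)) = √(-398 - 56) = √(-454) = I*√454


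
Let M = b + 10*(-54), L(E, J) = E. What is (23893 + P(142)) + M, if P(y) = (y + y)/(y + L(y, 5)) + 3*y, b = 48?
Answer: 23828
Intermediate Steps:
M = -492 (M = 48 + 10*(-54) = 48 - 540 = -492)
P(y) = 1 + 3*y (P(y) = (y + y)/(y + y) + 3*y = (2*y)/((2*y)) + 3*y = (2*y)*(1/(2*y)) + 3*y = 1 + 3*y)
(23893 + P(142)) + M = (23893 + (1 + 3*142)) - 492 = (23893 + (1 + 426)) - 492 = (23893 + 427) - 492 = 24320 - 492 = 23828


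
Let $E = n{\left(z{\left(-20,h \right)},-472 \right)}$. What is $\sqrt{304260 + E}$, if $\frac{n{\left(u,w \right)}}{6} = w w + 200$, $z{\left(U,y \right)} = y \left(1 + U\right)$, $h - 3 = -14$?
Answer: $2 \sqrt{410541} \approx 1281.5$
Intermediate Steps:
$h = -11$ ($h = 3 - 14 = -11$)
$n{\left(u,w \right)} = 1200 + 6 w^{2}$ ($n{\left(u,w \right)} = 6 \left(w w + 200\right) = 6 \left(w^{2} + 200\right) = 6 \left(200 + w^{2}\right) = 1200 + 6 w^{2}$)
$E = 1337904$ ($E = 1200 + 6 \left(-472\right)^{2} = 1200 + 6 \cdot 222784 = 1200 + 1336704 = 1337904$)
$\sqrt{304260 + E} = \sqrt{304260 + 1337904} = \sqrt{1642164} = 2 \sqrt{410541}$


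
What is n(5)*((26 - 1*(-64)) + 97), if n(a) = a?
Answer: 935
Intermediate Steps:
n(5)*((26 - 1*(-64)) + 97) = 5*((26 - 1*(-64)) + 97) = 5*((26 + 64) + 97) = 5*(90 + 97) = 5*187 = 935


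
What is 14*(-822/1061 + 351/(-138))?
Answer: -1133643/24403 ≈ -46.455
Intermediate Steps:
14*(-822/1061 + 351/(-138)) = 14*(-822*1/1061 + 351*(-1/138)) = 14*(-822/1061 - 117/46) = 14*(-161949/48806) = -1133643/24403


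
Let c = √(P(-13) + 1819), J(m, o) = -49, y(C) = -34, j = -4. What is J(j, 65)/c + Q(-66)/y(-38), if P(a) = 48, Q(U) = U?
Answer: 33/17 - 49*√1867/1867 ≈ 0.80715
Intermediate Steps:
c = √1867 (c = √(48 + 1819) = √1867 ≈ 43.209)
J(j, 65)/c + Q(-66)/y(-38) = -49*√1867/1867 - 66/(-34) = -49*√1867/1867 - 66*(-1/34) = -49*√1867/1867 + 33/17 = 33/17 - 49*√1867/1867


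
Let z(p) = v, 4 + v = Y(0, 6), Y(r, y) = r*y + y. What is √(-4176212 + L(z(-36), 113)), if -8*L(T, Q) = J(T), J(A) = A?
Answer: I*√16704849/2 ≈ 2043.6*I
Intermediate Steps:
Y(r, y) = y + r*y
v = 2 (v = -4 + 6*(1 + 0) = -4 + 6*1 = -4 + 6 = 2)
z(p) = 2
L(T, Q) = -T/8
√(-4176212 + L(z(-36), 113)) = √(-4176212 - ⅛*2) = √(-4176212 - ¼) = √(-16704849/4) = I*√16704849/2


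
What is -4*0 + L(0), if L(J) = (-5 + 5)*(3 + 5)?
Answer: 0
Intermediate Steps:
L(J) = 0 (L(J) = 0*8 = 0)
-4*0 + L(0) = -4*0 + 0 = 0 + 0 = 0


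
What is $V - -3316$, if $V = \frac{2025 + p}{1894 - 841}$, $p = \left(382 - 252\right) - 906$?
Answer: $\frac{3492997}{1053} \approx 3317.2$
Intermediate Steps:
$p = -776$ ($p = 130 - 906 = -776$)
$V = \frac{1249}{1053}$ ($V = \frac{2025 - 776}{1894 - 841} = \frac{1249}{1053} \approx 1.1861$)
$V - -3316 = \frac{1249}{1053} - -3316 = \frac{1249}{1053} + 3316 = \frac{3492997}{1053}$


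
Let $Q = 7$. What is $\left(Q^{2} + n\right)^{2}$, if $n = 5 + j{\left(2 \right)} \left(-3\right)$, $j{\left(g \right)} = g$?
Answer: $2304$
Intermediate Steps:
$n = -1$ ($n = 5 + 2 \left(-3\right) = 5 - 6 = -1$)
$\left(Q^{2} + n\right)^{2} = \left(7^{2} - 1\right)^{2} = \left(49 - 1\right)^{2} = 48^{2} = 2304$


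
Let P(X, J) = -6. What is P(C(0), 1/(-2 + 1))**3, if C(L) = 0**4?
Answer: -216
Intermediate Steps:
C(L) = 0
P(C(0), 1/(-2 + 1))**3 = (-6)**3 = -216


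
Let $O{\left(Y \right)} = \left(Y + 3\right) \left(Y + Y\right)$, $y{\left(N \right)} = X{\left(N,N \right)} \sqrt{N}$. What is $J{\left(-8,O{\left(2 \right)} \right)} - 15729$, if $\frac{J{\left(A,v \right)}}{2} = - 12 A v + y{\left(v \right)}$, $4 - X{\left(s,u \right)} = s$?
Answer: $-11889 - 64 \sqrt{5} \approx -12032.0$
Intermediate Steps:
$X{\left(s,u \right)} = 4 - s$
$y{\left(N \right)} = \sqrt{N} \left(4 - N\right)$ ($y{\left(N \right)} = \left(4 - N\right) \sqrt{N} = \sqrt{N} \left(4 - N\right)$)
$O{\left(Y \right)} = 2 Y \left(3 + Y\right)$ ($O{\left(Y \right)} = \left(3 + Y\right) 2 Y = 2 Y \left(3 + Y\right)$)
$J{\left(A,v \right)} = - 24 A v + 2 \sqrt{v} \left(4 - v\right)$ ($J{\left(A,v \right)} = 2 \left(- 12 A v + \sqrt{v} \left(4 - v\right)\right) = 2 \left(\sqrt{v} \left(4 - v\right) - 12 A v\right) = - 24 A v + 2 \sqrt{v} \left(4 - v\right)$)
$J{\left(-8,O{\left(2 \right)} \right)} - 15729 = \left(\left(-24\right) \left(-8\right) 2 \cdot 2 \left(3 + 2\right) - 2 \sqrt{2 \cdot 2 \left(3 + 2\right)} \left(-4 + 2 \cdot 2 \left(3 + 2\right)\right)\right) - 15729 = \left(\left(-24\right) \left(-8\right) 2 \cdot 2 \cdot 5 - 2 \sqrt{2 \cdot 2 \cdot 5} \left(-4 + 2 \cdot 2 \cdot 5\right)\right) - 15729 = \left(\left(-24\right) \left(-8\right) 20 - 2 \sqrt{20} \left(-4 + 20\right)\right) - 15729 = \left(3840 - 2 \cdot 2 \sqrt{5} \cdot 16\right) - 15729 = \left(3840 - 64 \sqrt{5}\right) - 15729 = -11889 - 64 \sqrt{5}$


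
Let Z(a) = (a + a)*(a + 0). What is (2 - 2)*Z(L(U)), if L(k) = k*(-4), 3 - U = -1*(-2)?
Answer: 0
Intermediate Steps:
U = 1 (U = 3 - (-1)*(-2) = 3 - 1*2 = 3 - 2 = 1)
L(k) = -4*k
Z(a) = 2*a² (Z(a) = (2*a)*a = 2*a²)
(2 - 2)*Z(L(U)) = (2 - 2)*(2*(-4*1)²) = 0*(2*(-4)²) = 0*(2*16) = 0*32 = 0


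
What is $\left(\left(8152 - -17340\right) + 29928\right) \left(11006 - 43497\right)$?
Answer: $-1800651220$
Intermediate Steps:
$\left(\left(8152 - -17340\right) + 29928\right) \left(11006 - 43497\right) = \left(\left(8152 + 17340\right) + 29928\right) \left(-32491\right) = \left(25492 + 29928\right) \left(-32491\right) = 55420 \left(-32491\right) = -1800651220$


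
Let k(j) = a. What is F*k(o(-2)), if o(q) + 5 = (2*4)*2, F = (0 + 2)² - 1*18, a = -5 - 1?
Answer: 84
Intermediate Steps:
a = -6
F = -14 (F = 2² - 18 = 4 - 18 = -14)
o(q) = 11 (o(q) = -5 + (2*4)*2 = -5 + 8*2 = -5 + 16 = 11)
k(j) = -6
F*k(o(-2)) = -14*(-6) = 84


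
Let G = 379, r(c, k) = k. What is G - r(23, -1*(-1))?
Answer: 378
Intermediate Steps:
G - r(23, -1*(-1)) = 379 - (-1)*(-1) = 379 - 1*1 = 379 - 1 = 378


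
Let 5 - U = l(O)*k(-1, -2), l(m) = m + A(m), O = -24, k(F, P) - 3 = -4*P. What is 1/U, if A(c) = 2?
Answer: 1/247 ≈ 0.0040486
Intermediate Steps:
k(F, P) = 3 - 4*P
l(m) = 2 + m (l(m) = m + 2 = 2 + m)
U = 247 (U = 5 - (2 - 24)*(3 - 4*(-2)) = 5 - (-22)*(3 + 8) = 5 - (-22)*11 = 5 - 1*(-242) = 5 + 242 = 247)
1/U = 1/247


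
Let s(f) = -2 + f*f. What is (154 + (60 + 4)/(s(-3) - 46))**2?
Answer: 35307364/1521 ≈ 23213.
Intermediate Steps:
s(f) = -2 + f**2
(154 + (60 + 4)/(s(-3) - 46))**2 = (154 + (60 + 4)/((-2 + (-3)**2) - 46))**2 = (154 + 64/((-2 + 9) - 46))**2 = (154 + 64/(7 - 46))**2 = (154 + 64/(-39))**2 = (154 + 64*(-1/39))**2 = (154 - 64/39)**2 = (5942/39)**2 = 35307364/1521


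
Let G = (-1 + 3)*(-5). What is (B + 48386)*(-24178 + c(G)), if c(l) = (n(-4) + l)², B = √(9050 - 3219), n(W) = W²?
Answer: -1168134812 - 168994*√119 ≈ -1.1700e+9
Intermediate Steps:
B = 7*√119 (B = √5831 = 7*√119 ≈ 76.361)
G = -10 (G = 2*(-5) = -10)
c(l) = (16 + l)² (c(l) = ((-4)² + l)² = (16 + l)²)
(B + 48386)*(-24178 + c(G)) = (7*√119 + 48386)*(-24178 + (16 - 10)²) = (48386 + 7*√119)*(-24178 + 6²) = (48386 + 7*√119)*(-24178 + 36) = (48386 + 7*√119)*(-24142) = -1168134812 - 168994*√119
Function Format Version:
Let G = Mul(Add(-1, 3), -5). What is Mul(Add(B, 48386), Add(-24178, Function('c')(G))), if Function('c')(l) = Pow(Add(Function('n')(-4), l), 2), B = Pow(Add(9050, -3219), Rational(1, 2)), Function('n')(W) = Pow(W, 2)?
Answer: Add(-1168134812, Mul(-168994, Pow(119, Rational(1, 2)))) ≈ -1.1700e+9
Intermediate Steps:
B = Mul(7, Pow(119, Rational(1, 2))) (B = Pow(5831, Rational(1, 2)) = Mul(7, Pow(119, Rational(1, 2))) ≈ 76.361)
G = -10 (G = Mul(2, -5) = -10)
Function('c')(l) = Pow(Add(16, l), 2) (Function('c')(l) = Pow(Add(Pow(-4, 2), l), 2) = Pow(Add(16, l), 2))
Mul(Add(B, 48386), Add(-24178, Function('c')(G))) = Mul(Add(Mul(7, Pow(119, Rational(1, 2))), 48386), Add(-24178, Pow(Add(16, -10), 2))) = Mul(Add(48386, Mul(7, Pow(119, Rational(1, 2)))), Add(-24178, Pow(6, 2))) = Mul(Add(48386, Mul(7, Pow(119, Rational(1, 2)))), Add(-24178, 36)) = Mul(Add(48386, Mul(7, Pow(119, Rational(1, 2)))), -24142) = Add(-1168134812, Mul(-168994, Pow(119, Rational(1, 2))))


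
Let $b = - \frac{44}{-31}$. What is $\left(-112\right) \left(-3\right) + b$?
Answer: $\frac{10460}{31} \approx 337.42$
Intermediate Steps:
$b = \frac{44}{31}$ ($b = \left(-44\right) \left(- \frac{1}{31}\right) = \frac{44}{31} \approx 1.4194$)
$\left(-112\right) \left(-3\right) + b = \left(-112\right) \left(-3\right) + \frac{44}{31} = 336 + \frac{44}{31} = \frac{10460}{31}$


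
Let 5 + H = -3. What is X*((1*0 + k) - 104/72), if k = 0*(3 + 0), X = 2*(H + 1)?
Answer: 182/9 ≈ 20.222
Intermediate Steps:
H = -8 (H = -5 - 3 = -8)
X = -14 (X = 2*(-8 + 1) = 2*(-7) = -14)
k = 0 (k = 0*3 = 0)
X*((1*0 + k) - 104/72) = -14*((1*0 + 0) - 104/72) = -14*((0 + 0) - 104*1/72) = -14*(0 - 13/9) = -14*(-13/9) = 182/9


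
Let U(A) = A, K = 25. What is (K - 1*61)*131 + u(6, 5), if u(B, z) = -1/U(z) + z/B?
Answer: -141461/30 ≈ -4715.4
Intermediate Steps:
u(B, z) = -1/z + z/B
(K - 1*61)*131 + u(6, 5) = (25 - 1*61)*131 + (-1/5 + 5/6) = (25 - 61)*131 + (-1*1/5 + 5*(1/6)) = -36*131 + (-1/5 + 5/6) = -4716 + 19/30 = -141461/30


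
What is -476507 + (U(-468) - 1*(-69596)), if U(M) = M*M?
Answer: -187887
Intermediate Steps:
U(M) = M**2
-476507 + (U(-468) - 1*(-69596)) = -476507 + ((-468)**2 - 1*(-69596)) = -476507 + (219024 + 69596) = -476507 + 288620 = -187887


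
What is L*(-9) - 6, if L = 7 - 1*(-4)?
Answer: -105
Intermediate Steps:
L = 11 (L = 7 + 4 = 11)
L*(-9) - 6 = 11*(-9) - 6 = -99 - 6 = -105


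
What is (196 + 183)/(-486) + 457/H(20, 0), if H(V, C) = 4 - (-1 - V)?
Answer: 212627/12150 ≈ 17.500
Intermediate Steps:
H(V, C) = 5 + V (H(V, C) = 4 + (1 + V) = 5 + V)
(196 + 183)/(-486) + 457/H(20, 0) = (196 + 183)/(-486) + 457/(5 + 20) = 379*(-1/486) + 457/25 = -379/486 + 457*(1/25) = -379/486 + 457/25 = 212627/12150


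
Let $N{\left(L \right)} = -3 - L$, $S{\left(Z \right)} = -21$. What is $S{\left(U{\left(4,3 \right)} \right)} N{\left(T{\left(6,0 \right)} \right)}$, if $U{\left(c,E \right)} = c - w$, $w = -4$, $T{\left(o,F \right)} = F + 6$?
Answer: $189$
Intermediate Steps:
$T{\left(o,F \right)} = 6 + F$
$U{\left(c,E \right)} = 4 + c$ ($U{\left(c,E \right)} = c - -4 = c + 4 = 4 + c$)
$S{\left(U{\left(4,3 \right)} \right)} N{\left(T{\left(6,0 \right)} \right)} = - 21 \left(-3 - \left(6 + 0\right)\right) = - 21 \left(-3 - 6\right) = \left(-21\right) \left(-9\right) = 189$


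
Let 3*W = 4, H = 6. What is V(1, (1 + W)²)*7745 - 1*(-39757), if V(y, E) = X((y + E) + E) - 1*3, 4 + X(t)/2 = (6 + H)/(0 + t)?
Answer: -3188946/107 ≈ -29803.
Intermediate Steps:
W = 4/3 (W = (⅓)*4 = 4/3 ≈ 1.3333)
X(t) = -8 + 24/t (X(t) = -8 + 2*((6 + 6)/(0 + t)) = -8 + 2*(12/t) = -8 + 24/t)
V(y, E) = -11 + 24/(y + 2*E) (V(y, E) = (-8 + 24/((y + E) + E)) - 1*3 = (-8 + 24/((E + y) + E)) - 3 = (-8 + 24/(y + 2*E)) - 3 = -11 + 24/(y + 2*E))
V(1, (1 + W)²)*7745 - 1*(-39757) = ((24 - 22*(1 + 4/3)² - 11*1)/(1 + 2*(1 + 4/3)²))*7745 - 1*(-39757) = ((24 - 22*(7/3)² - 11)/(1 + 2*(7/3)²))*7745 + 39757 = ((24 - 22*49/9 - 11)/(1 + 2*(49/9)))*7745 + 39757 = ((24 - 1078/9 - 11)/(1 + 98/9))*7745 + 39757 = (-961/9/(107/9))*7745 + 39757 = ((9/107)*(-961/9))*7745 + 39757 = -961/107*7745 + 39757 = -7442945/107 + 39757 = -3188946/107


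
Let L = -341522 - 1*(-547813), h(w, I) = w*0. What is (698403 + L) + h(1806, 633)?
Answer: 904694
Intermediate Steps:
h(w, I) = 0
L = 206291 (L = -341522 + 547813 = 206291)
(698403 + L) + h(1806, 633) = (698403 + 206291) + 0 = 904694 + 0 = 904694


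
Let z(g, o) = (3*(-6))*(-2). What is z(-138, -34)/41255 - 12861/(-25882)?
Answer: 531512307/1067761910 ≈ 0.49778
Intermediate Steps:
z(g, o) = 36 (z(g, o) = -18*(-2) = 36)
z(-138, -34)/41255 - 12861/(-25882) = 36/41255 - 12861/(-25882) = 36*(1/41255) - 12861*(-1/25882) = 36/41255 + 12861/25882 = 531512307/1067761910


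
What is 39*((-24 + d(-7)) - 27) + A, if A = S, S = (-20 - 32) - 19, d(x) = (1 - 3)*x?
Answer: -1514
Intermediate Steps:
d(x) = -2*x
S = -71 (S = -52 - 19 = -71)
A = -71
39*((-24 + d(-7)) - 27) + A = 39*((-24 - 2*(-7)) - 27) - 71 = 39*((-24 + 14) - 27) - 71 = 39*(-10 - 27) - 71 = 39*(-37) - 71 = -1443 - 71 = -1514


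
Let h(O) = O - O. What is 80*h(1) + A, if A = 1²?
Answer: 1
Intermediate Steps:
A = 1
h(O) = 0
80*h(1) + A = 80*0 + 1 = 0 + 1 = 1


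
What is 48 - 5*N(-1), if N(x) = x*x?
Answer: 43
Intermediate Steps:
N(x) = x**2
48 - 5*N(-1) = 48 - 5*(-1)**2 = 48 - 5*1 = 48 - 5 = 43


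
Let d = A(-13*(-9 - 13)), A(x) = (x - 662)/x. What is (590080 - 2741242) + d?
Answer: -307616354/143 ≈ -2.1512e+6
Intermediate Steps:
A(x) = (-662 + x)/x
d = -188/143 (d = (-662 - 13*(-9 - 13))/((-13*(-9 - 13))) = (-662 - 13*(-22))/((-13*(-22))) = (-662 + 286)/286 = (1/286)*(-376) = -188/143 ≈ -1.3147)
(590080 - 2741242) + d = (590080 - 2741242) - 188/143 = -2151162 - 188/143 = -307616354/143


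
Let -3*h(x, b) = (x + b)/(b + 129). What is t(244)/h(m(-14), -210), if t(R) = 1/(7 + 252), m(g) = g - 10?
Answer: -27/6734 ≈ -0.0040095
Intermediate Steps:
m(g) = -10 + g
h(x, b) = -(b + x)/(3*(129 + b)) (h(x, b) = -(x + b)/(3*(b + 129)) = -(b + x)/(3*(129 + b)))
t(R) = 1/259
t(244)/h(m(-14), -210) = 1/(259*(((-1*(-210) - (-10 - 14))/(3*(129 - 210))))) = 1/(259*(((1/3)*(210 - 1*(-24))/(-81)))) = 1/(259*(((1/3)*(-1/81)*(210 + 24)))) = 1/(259*(((1/3)*(-1/81)*234))) = 1/(259*(-26/27)) = (1/259)*(-27/26) = -27/6734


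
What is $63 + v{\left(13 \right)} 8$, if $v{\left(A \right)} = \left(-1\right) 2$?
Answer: $47$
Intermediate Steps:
$v{\left(A \right)} = -2$
$63 + v{\left(13 \right)} 8 = 63 - 16 = 47$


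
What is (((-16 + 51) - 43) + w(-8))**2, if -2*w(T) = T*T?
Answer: 1600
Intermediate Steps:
w(T) = -T**2/2 (w(T) = -T*T/2 = -T**2/2)
(((-16 + 51) - 43) + w(-8))**2 = (((-16 + 51) - 43) - 1/2*(-8)**2)**2 = ((35 - 43) - 1/2*64)**2 = (-8 - 32)**2 = (-40)**2 = 1600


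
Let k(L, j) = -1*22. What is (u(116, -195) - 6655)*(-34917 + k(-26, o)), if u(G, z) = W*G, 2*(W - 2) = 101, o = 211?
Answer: 19740535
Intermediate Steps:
W = 105/2 (W = 2 + (1/2)*101 = 2 + 101/2 = 105/2 ≈ 52.500)
u(G, z) = 105*G/2
k(L, j) = -22
(u(116, -195) - 6655)*(-34917 + k(-26, o)) = ((105/2)*116 - 6655)*(-34917 - 22) = (6090 - 6655)*(-34939) = -565*(-34939) = 19740535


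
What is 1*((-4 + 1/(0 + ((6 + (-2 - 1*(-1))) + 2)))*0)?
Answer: 0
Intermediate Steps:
1*((-4 + 1/(0 + ((6 + (-2 - 1*(-1))) + 2)))*0) = 1*((-4 + 1/(0 + ((6 + (-2 + 1)) + 2)))*0) = 1*((-4 + 1/(0 + ((6 - 1) + 2)))*0) = 1*((-4 + 1/(0 + (5 + 2)))*0) = 1*((-4 + 1/(0 + 7))*0) = 1*((-4 + 1/7)*0) = 1*((-4 + ⅐)*0) = 1*(-27/7*0) = 1*0 = 0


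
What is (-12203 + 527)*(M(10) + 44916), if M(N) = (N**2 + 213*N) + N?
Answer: -550593456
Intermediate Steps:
M(N) = N**2 + 214*N
(-12203 + 527)*(M(10) + 44916) = (-12203 + 527)*(10*(214 + 10) + 44916) = -11676*(10*224 + 44916) = -11676*(2240 + 44916) = -11676*47156 = -550593456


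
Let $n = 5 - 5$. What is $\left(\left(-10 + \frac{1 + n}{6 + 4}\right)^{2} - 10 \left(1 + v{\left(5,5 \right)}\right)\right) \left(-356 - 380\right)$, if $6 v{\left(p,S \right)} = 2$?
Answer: $- \frac{4674152}{75} \approx -62322.0$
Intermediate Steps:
$v{\left(p,S \right)} = \frac{1}{3}$ ($v{\left(p,S \right)} = \frac{1}{6} \cdot 2 = \frac{1}{3}$)
$n = 0$ ($n = 5 - 5 = 0$)
$\left(\left(-10 + \frac{1 + n}{6 + 4}\right)^{2} - 10 \left(1 + v{\left(5,5 \right)}\right)\right) \left(-356 - 380\right) = \left(\left(-10 + \frac{1 + 0}{6 + 4}\right)^{2} - 10 \left(1 + \frac{1}{3}\right)\right) \left(-356 - 380\right) = \left(\left(-10 + 1 \cdot \frac{1}{10}\right)^{2} - \frac{40}{3}\right) \left(-736\right) = \left(\left(-10 + \frac{1}{10}\right)^{2} - \frac{40}{3}\right) \left(-736\right) = \left(\left(- \frac{99}{10}\right)^{2} - \frac{40}{3}\right) \left(-736\right) = \left(\frac{9801}{100} - \frac{40}{3}\right) \left(-736\right) = \frac{25403}{300} \left(-736\right) = - \frac{4674152}{75}$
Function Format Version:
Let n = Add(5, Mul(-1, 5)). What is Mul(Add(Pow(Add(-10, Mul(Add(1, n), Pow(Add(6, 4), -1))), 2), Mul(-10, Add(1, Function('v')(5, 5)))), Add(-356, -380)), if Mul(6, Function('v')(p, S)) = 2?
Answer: Rational(-4674152, 75) ≈ -62322.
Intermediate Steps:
Function('v')(p, S) = Rational(1, 3) (Function('v')(p, S) = Mul(Rational(1, 6), 2) = Rational(1, 3))
n = 0 (n = Add(5, -5) = 0)
Mul(Add(Pow(Add(-10, Mul(Add(1, n), Pow(Add(6, 4), -1))), 2), Mul(-10, Add(1, Function('v')(5, 5)))), Add(-356, -380)) = Mul(Add(Pow(Add(-10, Mul(Add(1, 0), Pow(Add(6, 4), -1))), 2), Mul(-10, Add(1, Rational(1, 3)))), Add(-356, -380)) = Mul(Add(Pow(Add(-10, Mul(1, Pow(10, -1))), 2), Mul(-10, Rational(4, 3))), -736) = Mul(Add(Pow(Add(-10, Mul(1, Rational(1, 10))), 2), Rational(-40, 3)), -736) = Mul(Add(Pow(Add(-10, Rational(1, 10)), 2), Rational(-40, 3)), -736) = Mul(Add(Pow(Rational(-99, 10), 2), Rational(-40, 3)), -736) = Mul(Add(Rational(9801, 100), Rational(-40, 3)), -736) = Mul(Rational(25403, 300), -736) = Rational(-4674152, 75)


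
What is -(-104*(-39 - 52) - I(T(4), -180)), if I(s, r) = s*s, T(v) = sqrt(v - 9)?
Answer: -9469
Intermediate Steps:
T(v) = sqrt(-9 + v)
I(s, r) = s**2
-(-104*(-39 - 52) - I(T(4), -180)) = -(-104*(-39 - 52) - (sqrt(-9 + 4))**2) = -(-104*(-91) - (sqrt(-5))**2) = -(9464 - (I*sqrt(5))**2) = -(9464 - 1*(-5)) = -(9464 + 5) = -1*9469 = -9469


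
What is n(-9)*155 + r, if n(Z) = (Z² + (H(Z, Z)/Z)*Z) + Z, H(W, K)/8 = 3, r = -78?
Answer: 14802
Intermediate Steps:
H(W, K) = 24 (H(W, K) = 8*3 = 24)
n(Z) = 24 + Z + Z² (n(Z) = (Z² + (24/Z)*Z) + Z = (Z² + 24) + Z = (24 + Z²) + Z = 24 + Z + Z²)
n(-9)*155 + r = (24 - 9 + (-9)²)*155 - 78 = (24 - 9 + 81)*155 - 78 = 96*155 - 78 = 14880 - 78 = 14802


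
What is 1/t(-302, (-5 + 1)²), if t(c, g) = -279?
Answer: -1/279 ≈ -0.0035842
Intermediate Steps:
1/t(-302, (-5 + 1)²) = 1/(-279) = -1/279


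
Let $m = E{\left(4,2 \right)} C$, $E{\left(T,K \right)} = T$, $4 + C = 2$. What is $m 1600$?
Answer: $-12800$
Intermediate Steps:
$C = -2$ ($C = -4 + 2 = -2$)
$m = -8$ ($m = 4 \left(-2\right) = -8$)
$m 1600 = \left(-8\right) 1600 = -12800$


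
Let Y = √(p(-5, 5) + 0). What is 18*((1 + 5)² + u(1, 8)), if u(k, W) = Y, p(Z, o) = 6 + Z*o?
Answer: 648 + 18*I*√19 ≈ 648.0 + 78.46*I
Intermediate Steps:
Y = I*√19 (Y = √((6 - 5*5) + 0) = √((6 - 25) + 0) = √(-19 + 0) = √(-19) = I*√19 ≈ 4.3589*I)
u(k, W) = I*√19
18*((1 + 5)² + u(1, 8)) = 18*((1 + 5)² + I*√19) = 18*(6² + I*√19) = 18*(36 + I*√19) = 648 + 18*I*√19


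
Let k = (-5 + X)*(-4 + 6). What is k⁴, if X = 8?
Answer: 1296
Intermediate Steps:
k = 6 (k = (-5 + 8)*(-4 + 6) = 3*2 = 6)
k⁴ = 6⁴ = 1296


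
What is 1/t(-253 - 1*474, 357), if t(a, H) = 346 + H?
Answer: 1/703 ≈ 0.0014225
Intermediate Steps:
1/t(-253 - 1*474, 357) = 1/(346 + 357) = 1/703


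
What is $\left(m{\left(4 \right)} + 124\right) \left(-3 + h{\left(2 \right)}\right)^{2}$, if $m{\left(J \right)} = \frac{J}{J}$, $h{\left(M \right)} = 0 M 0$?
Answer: $1125$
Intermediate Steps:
$h{\left(M \right)} = 0$ ($h{\left(M \right)} = 0 \cdot 0 = 0$)
$m{\left(J \right)} = 1$
$\left(m{\left(4 \right)} + 124\right) \left(-3 + h{\left(2 \right)}\right)^{2} = \left(1 + 124\right) \left(-3 + 0\right)^{2} = 125 \left(-3\right)^{2} = 125 \cdot 9 = 1125$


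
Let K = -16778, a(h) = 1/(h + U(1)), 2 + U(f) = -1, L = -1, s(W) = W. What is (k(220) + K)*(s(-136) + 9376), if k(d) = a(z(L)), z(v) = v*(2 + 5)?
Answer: -155029644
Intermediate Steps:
U(f) = -3 (U(f) = -2 - 1 = -3)
z(v) = 7*v (z(v) = v*7 = 7*v)
a(h) = 1/(-3 + h) (a(h) = 1/(h - 3) = 1/(-3 + h))
k(d) = -⅒ (k(d) = 1/(-3 + 7*(-1)) = 1/(-3 - 7) = 1/(-10) = -⅒)
(k(220) + K)*(s(-136) + 9376) = (-⅒ - 16778)*(-136 + 9376) = -167781/10*9240 = -155029644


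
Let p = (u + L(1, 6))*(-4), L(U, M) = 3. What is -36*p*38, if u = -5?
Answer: -10944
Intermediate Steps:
p = 8 (p = (-5 + 3)*(-4) = -2*(-4) = 8)
-36*p*38 = -36*8*38 = -288*38 = -10944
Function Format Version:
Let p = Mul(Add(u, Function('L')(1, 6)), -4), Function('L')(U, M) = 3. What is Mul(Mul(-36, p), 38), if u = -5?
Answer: -10944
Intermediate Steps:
p = 8 (p = Mul(Add(-5, 3), -4) = Mul(-2, -4) = 8)
Mul(Mul(-36, p), 38) = Mul(Mul(-36, 8), 38) = Mul(-288, 38) = -10944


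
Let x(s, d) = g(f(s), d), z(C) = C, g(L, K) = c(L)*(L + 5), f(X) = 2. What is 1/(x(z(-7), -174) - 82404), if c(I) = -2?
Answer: -1/82418 ≈ -1.2133e-5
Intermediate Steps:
g(L, K) = -10 - 2*L (g(L, K) = -2*(L + 5) = -2*(5 + L) = -10 - 2*L)
x(s, d) = -14 (x(s, d) = -10 - 2*2 = -10 - 4 = -14)
1/(x(z(-7), -174) - 82404) = 1/(-14 - 82404) = 1/(-82418) = -1/82418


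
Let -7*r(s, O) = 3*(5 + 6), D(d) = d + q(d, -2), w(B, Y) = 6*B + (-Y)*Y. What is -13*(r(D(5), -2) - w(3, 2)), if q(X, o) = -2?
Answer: 1703/7 ≈ 243.29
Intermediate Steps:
w(B, Y) = -Y² + 6*B (w(B, Y) = 6*B - Y² = -Y² + 6*B)
D(d) = -2 + d (D(d) = d - 2 = -2 + d)
r(s, O) = -33/7 (r(s, O) = -3*(5 + 6)/7 = -3*11/7 = -⅐*33 = -33/7)
-13*(r(D(5), -2) - w(3, 2)) = -13*(-33/7 - (-1*2² + 6*3)) = -13*(-33/7 - (-1*4 + 18)) = -13*(-33/7 - (-4 + 18)) = -13*(-33/7 - 1*14) = -13*(-33/7 - 14) = -13*(-131/7) = 1703/7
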